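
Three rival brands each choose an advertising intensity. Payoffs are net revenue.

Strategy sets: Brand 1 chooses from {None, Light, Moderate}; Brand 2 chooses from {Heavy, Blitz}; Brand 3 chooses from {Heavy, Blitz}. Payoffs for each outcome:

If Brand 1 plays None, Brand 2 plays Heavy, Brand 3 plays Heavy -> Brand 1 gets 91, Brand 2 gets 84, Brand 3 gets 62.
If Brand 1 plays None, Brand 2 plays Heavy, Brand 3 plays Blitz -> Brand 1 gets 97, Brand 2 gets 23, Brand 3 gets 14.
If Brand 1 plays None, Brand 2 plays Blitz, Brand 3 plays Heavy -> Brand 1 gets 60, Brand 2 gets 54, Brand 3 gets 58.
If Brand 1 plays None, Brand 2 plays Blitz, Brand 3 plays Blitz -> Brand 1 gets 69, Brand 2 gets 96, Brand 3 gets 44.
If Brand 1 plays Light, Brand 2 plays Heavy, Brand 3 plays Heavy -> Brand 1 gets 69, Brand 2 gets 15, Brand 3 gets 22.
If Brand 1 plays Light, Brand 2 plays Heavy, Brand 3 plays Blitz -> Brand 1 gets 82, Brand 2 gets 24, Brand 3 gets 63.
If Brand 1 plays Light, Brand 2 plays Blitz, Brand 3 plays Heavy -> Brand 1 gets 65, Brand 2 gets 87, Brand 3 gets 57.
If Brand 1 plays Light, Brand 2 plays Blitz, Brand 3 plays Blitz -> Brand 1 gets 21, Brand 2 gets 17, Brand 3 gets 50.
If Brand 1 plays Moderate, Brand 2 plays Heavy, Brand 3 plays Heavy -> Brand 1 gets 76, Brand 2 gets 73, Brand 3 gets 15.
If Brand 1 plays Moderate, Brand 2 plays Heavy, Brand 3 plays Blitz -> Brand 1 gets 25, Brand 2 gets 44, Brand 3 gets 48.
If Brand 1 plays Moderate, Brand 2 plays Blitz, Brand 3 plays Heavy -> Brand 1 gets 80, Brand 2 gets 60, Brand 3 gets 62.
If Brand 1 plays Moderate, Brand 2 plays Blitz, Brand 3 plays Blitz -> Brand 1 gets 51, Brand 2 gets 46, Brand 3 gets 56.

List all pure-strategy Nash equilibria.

Pure NE: (None, Heavy, Heavy)

Check each profile: it is a Nash equilibrium iff no player can strictly gain by switching unilaterally.
(None, Heavy, Heavy): Brand 1 gets 91, best alternative 76; Brand 2 gets 84, best alternative 54; Brand 3 gets 62, best alternative 14. No profitable deviation — NE.
(None, Heavy, Blitz): Brand 2 can switch to Blitz (23 → 96). Not NE.
(None, Blitz, Heavy): Brand 1 can switch to Light (60 → 65). Not NE.
(None, Blitz, Blitz): Brand 3 can switch to Heavy (44 → 58). Not NE.
(Light, Heavy, Heavy): Brand 1 can switch to None (69 → 91). Not NE.
(Light, Heavy, Blitz): Brand 1 can switch to None (82 → 97). Not NE.
(Light, Blitz, Heavy): Brand 1 can switch to Moderate (65 → 80). Not NE.
(Light, Blitz, Blitz): Brand 1 can switch to None (21 → 69). Not NE.
(Moderate, Heavy, Heavy): Brand 1 can switch to None (76 → 91). Not NE.
(The remaining 3 profiles each have a profitable deviation by the same check.)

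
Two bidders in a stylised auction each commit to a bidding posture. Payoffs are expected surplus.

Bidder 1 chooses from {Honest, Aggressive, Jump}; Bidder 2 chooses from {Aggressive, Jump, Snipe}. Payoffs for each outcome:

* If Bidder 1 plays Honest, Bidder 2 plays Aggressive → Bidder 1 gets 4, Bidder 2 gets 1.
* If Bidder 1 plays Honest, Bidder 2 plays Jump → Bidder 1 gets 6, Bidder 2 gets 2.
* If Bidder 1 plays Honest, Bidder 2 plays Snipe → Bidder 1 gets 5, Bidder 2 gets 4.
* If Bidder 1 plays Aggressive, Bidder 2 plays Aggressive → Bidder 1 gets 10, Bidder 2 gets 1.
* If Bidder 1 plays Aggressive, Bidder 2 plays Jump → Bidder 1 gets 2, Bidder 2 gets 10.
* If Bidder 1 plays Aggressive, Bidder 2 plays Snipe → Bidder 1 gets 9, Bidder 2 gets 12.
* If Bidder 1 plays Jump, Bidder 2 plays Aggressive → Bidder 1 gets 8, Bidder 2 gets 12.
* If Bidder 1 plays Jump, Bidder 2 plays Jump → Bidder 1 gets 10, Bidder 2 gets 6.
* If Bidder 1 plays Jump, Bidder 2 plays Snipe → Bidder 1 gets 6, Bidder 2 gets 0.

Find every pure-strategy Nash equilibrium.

(Aggressive, Snipe)

Mark each player's best response to every combination of opponents' strategies; a profile where every player is best-responding is a pure Nash equilibrium.
Bidder 1 against Aggressive: payoffs 4, 10, 8 → best response Aggressive.
Bidder 1 against Jump: payoffs 6, 2, 10 → best response Jump.
Bidder 1 against Snipe: payoffs 5, 9, 6 → best response Aggressive.
Bidder 2 against Honest: payoffs 1, 2, 4 → best response Snipe.
Bidder 2 against Aggressive: payoffs 1, 10, 12 → best response Snipe.
Bidder 2 against Jump: payoffs 12, 6, 0 → best response Aggressive.
Mutual best responses: (Aggressive, Snipe).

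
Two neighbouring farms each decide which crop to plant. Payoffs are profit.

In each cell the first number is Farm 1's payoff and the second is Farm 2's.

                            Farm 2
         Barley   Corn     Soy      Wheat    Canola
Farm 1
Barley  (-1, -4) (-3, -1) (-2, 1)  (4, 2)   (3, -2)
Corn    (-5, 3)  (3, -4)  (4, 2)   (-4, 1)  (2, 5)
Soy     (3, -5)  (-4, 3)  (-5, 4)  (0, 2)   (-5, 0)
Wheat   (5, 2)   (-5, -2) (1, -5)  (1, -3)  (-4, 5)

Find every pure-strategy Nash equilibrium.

Mark each player's best response to every combination of opponents' strategies; a profile where every player is best-responding is a pure Nash equilibrium.
Farm 1 against Barley: payoffs -1, -5, 3, 5 → best response Wheat.
Farm 1 against Corn: payoffs -3, 3, -4, -5 → best response Corn.
Farm 1 against Soy: payoffs -2, 4, -5, 1 → best response Corn.
Farm 1 against Wheat: payoffs 4, -4, 0, 1 → best response Barley.
Farm 1 against Canola: payoffs 3, 2, -5, -4 → best response Barley.
Farm 2 against Barley: payoffs -4, -1, 1, 2, -2 → best response Wheat.
Farm 2 against Corn: payoffs 3, -4, 2, 1, 5 → best response Canola.
Farm 2 against Soy: payoffs -5, 3, 4, 2, 0 → best response Soy.
Farm 2 against Wheat: payoffs 2, -2, -5, -3, 5 → best response Canola.
Mutual best responses: (Barley, Wheat).

Pure NE: (Barley, Wheat)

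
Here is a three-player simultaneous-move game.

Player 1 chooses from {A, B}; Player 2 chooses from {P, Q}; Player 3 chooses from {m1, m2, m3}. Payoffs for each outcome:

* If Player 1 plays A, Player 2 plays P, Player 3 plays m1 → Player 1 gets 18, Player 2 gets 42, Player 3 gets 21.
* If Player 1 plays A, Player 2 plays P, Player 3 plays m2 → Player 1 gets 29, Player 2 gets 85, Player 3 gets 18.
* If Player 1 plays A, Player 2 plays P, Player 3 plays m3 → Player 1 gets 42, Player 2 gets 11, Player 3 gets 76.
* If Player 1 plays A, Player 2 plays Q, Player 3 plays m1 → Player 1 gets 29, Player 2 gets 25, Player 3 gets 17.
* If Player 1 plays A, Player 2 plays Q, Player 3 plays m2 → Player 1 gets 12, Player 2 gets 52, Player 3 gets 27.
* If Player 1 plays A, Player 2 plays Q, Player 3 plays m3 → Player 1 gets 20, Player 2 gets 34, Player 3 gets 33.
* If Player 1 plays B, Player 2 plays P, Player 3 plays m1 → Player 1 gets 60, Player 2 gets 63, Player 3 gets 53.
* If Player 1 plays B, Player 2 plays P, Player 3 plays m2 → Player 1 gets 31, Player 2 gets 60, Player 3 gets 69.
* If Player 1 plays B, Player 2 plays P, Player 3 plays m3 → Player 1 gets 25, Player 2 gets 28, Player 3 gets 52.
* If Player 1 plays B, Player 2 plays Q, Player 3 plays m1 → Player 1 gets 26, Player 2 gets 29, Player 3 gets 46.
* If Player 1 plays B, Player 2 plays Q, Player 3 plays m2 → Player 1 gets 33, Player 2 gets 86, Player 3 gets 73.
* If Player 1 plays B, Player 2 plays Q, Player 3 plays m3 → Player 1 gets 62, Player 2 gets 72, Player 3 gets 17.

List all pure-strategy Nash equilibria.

(B, Q, m2)

Player 1 against (P, m1): payoffs 18, 60 → best response B.
Player 1 against (P, m2): payoffs 29, 31 → best response B.
Player 1 against (P, m3): payoffs 42, 25 → best response A.
Player 1 against (Q, m1): payoffs 29, 26 → best response A.
Player 1 against (Q, m2): payoffs 12, 33 → best response B.
Player 1 against (Q, m3): payoffs 20, 62 → best response B.
Player 2 against (A, m1): payoffs 42, 25 → best response P.
Player 2 against (A, m2): payoffs 85, 52 → best response P.
Player 2 against (A, m3): payoffs 11, 34 → best response Q.
Player 2 against (B, m1): payoffs 63, 29 → best response P.
Player 2 against (B, m2): payoffs 60, 86 → best response Q.
Player 2 against (B, m3): payoffs 28, 72 → best response Q.
Player 3 against (A, P): payoffs 21, 18, 76 → best response m3.
Player 3 against (A, Q): payoffs 17, 27, 33 → best response m3.
Player 3 against (B, P): payoffs 53, 69, 52 → best response m2.
Player 3 against (B, Q): payoffs 46, 73, 17 → best response m2.
Mutual best responses: (B, Q, m2).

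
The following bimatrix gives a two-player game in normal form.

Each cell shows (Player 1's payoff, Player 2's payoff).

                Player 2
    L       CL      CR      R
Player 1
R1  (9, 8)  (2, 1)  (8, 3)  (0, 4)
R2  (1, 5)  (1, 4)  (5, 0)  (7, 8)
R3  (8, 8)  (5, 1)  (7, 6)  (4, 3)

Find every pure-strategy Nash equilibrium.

(R1, L): Player 1 gets 9, best alternative 8; Player 2 gets 8, best alternative 4. No profitable deviation — NE.
(R1, CL): Player 1 can switch to R3 (2 → 5). Not NE.
(R1, CR): Player 2 can switch to L (3 → 8). Not NE.
(R1, R): Player 1 can switch to R2 (0 → 7). Not NE.
(R2, L): Player 1 can switch to R1 (1 → 9). Not NE.
(R2, CL): Player 1 can switch to R1 (1 → 2). Not NE.
(R2, CR): Player 1 can switch to R1 (5 → 8). Not NE.
(R2, R): Player 1 gets 7, best alternative 4; Player 2 gets 8, best alternative 5. No profitable deviation — NE.
(The remaining 4 profiles each have a profitable deviation by the same check.)

The pure Nash equilibria are (R1, L) and (R2, R).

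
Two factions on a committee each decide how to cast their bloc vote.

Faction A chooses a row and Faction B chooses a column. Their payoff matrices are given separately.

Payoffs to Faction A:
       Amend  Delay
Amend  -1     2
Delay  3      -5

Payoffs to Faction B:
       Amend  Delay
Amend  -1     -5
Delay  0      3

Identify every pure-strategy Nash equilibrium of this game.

There is no pure-strategy Nash equilibrium.

Check each profile: it is a Nash equilibrium iff no player can strictly gain by switching unilaterally.
(Amend, Amend): Faction A can switch to Delay (-1 → 3). Not NE.
(Amend, Delay): Faction B can switch to Amend (-5 → -1). Not NE.
(Delay, Amend): Faction B can switch to Delay (0 → 3). Not NE.
(Delay, Delay): Faction A can switch to Amend (-5 → 2). Not NE.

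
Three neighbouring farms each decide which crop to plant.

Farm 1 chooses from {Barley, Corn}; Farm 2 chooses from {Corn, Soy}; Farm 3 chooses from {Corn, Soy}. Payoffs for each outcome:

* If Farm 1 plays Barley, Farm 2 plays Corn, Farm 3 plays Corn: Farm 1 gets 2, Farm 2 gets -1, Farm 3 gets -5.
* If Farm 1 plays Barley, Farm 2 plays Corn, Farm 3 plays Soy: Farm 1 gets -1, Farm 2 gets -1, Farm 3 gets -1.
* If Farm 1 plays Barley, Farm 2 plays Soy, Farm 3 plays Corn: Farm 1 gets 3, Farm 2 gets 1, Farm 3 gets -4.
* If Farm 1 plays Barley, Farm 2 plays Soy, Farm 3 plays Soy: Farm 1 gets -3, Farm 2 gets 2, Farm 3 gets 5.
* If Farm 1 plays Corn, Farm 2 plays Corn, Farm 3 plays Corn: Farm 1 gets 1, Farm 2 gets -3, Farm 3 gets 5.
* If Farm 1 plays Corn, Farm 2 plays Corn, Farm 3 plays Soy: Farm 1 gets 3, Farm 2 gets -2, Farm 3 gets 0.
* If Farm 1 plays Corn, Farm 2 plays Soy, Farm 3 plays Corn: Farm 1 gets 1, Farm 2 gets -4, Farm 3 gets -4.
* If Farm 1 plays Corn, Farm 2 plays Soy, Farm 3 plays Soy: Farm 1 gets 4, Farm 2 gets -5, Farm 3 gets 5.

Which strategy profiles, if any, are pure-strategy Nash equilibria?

(Barley, Corn, Corn): Farm 2 can switch to Soy (-1 → 1). Not NE.
(Barley, Corn, Soy): Farm 1 can switch to Corn (-1 → 3). Not NE.
(Barley, Soy, Corn): Farm 3 can switch to Soy (-4 → 5). Not NE.
(Barley, Soy, Soy): Farm 1 can switch to Corn (-3 → 4). Not NE.
(Corn, Corn, Corn): Farm 1 can switch to Barley (1 → 2). Not NE.
(Corn, Corn, Soy): Farm 3 can switch to Corn (0 → 5). Not NE.
(The remaining 2 profiles each have a profitable deviation by the same check.)

This game has no pure Nash equilibrium.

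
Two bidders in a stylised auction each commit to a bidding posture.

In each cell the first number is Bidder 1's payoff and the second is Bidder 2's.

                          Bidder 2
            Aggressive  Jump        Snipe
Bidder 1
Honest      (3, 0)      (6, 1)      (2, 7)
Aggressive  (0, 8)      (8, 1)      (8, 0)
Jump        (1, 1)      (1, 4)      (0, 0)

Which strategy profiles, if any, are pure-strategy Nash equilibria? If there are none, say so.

(Honest, Aggressive): Bidder 2 can switch to Jump (0 → 1). Not NE.
(Honest, Jump): Bidder 1 can switch to Aggressive (6 → 8). Not NE.
(Honest, Snipe): Bidder 1 can switch to Aggressive (2 → 8). Not NE.
(Aggressive, Aggressive): Bidder 1 can switch to Honest (0 → 3). Not NE.
(Aggressive, Jump): Bidder 2 can switch to Aggressive (1 → 8). Not NE.
(Aggressive, Snipe): Bidder 2 can switch to Aggressive (0 → 8). Not NE.
(Jump, Aggressive): Bidder 1 can switch to Honest (1 → 3). Not NE.
(Jump, Jump): Bidder 1 can switch to Honest (1 → 6). Not NE.
(Jump, Snipe): Bidder 1 can switch to Honest (0 → 2). Not NE.

No pure-strategy Nash equilibrium.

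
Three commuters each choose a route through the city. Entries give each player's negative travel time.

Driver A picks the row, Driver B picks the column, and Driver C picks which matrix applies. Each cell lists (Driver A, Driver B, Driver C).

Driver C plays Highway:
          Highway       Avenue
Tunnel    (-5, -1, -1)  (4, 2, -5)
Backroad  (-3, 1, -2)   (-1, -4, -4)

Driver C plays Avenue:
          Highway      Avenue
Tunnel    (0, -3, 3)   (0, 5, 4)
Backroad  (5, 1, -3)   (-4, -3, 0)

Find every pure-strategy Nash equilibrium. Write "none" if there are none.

Driver A against (Highway, Highway): payoffs -5, -3 → best response Backroad.
Driver A against (Highway, Avenue): payoffs 0, 5 → best response Backroad.
Driver A against (Avenue, Highway): payoffs 4, -1 → best response Tunnel.
Driver A against (Avenue, Avenue): payoffs 0, -4 → best response Tunnel.
Driver B against (Tunnel, Highway): payoffs -1, 2 → best response Avenue.
Driver B against (Tunnel, Avenue): payoffs -3, 5 → best response Avenue.
Driver B against (Backroad, Highway): payoffs 1, -4 → best response Highway.
Driver B against (Backroad, Avenue): payoffs 1, -3 → best response Highway.
Driver C against (Tunnel, Highway): payoffs -1, 3 → best response Avenue.
Driver C against (Tunnel, Avenue): payoffs -5, 4 → best response Avenue.
Driver C against (Backroad, Highway): payoffs -2, -3 → best response Highway.
Driver C against (Backroad, Avenue): payoffs -4, 0 → best response Avenue.
Mutual best responses: (Tunnel, Avenue, Avenue); (Backroad, Highway, Highway).

The pure Nash equilibria are (Tunnel, Avenue, Avenue) and (Backroad, Highway, Highway).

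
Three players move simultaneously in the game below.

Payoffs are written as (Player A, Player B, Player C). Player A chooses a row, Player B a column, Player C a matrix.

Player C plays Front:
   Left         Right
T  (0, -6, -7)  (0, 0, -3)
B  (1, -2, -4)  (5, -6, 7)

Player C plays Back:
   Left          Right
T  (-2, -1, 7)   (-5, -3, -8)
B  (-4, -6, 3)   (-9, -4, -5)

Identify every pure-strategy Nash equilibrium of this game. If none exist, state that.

The unique pure-strategy Nash equilibrium is (T, Left, Back).

(T, Left, Front): Player A can switch to B (0 → 1). Not NE.
(T, Left, Back): Player A gets -2, best alternative -4; Player B gets -1, best alternative -3; Player C gets 7, best alternative -7. No profitable deviation — NE.
(T, Right, Front): Player A can switch to B (0 → 5). Not NE.
(T, Right, Back): Player B can switch to Left (-3 → -1). Not NE.
(B, Left, Front): Player C can switch to Back (-4 → 3). Not NE.
(B, Left, Back): Player A can switch to T (-4 → -2). Not NE.
(B, Right, Front): Player B can switch to Left (-6 → -2). Not NE.
(B, Right, Back): Player A can switch to T (-9 → -5). Not NE.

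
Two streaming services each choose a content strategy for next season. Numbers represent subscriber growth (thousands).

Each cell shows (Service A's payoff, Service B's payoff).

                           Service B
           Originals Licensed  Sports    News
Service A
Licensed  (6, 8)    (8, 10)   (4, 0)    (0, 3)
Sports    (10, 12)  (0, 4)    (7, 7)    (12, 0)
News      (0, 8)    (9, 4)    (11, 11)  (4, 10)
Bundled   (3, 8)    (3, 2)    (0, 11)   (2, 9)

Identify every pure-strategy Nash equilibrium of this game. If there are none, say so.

(Sports, Originals) and (News, Sports)

(Licensed, Originals): Service A can switch to Sports (6 → 10). Not NE.
(Licensed, Licensed): Service A can switch to News (8 → 9). Not NE.
(Licensed, Sports): Service A can switch to Sports (4 → 7). Not NE.
(Licensed, News): Service A can switch to Sports (0 → 12). Not NE.
(Sports, Originals): Service A gets 10, best alternative 6; Service B gets 12, best alternative 7. No profitable deviation — NE.
(Sports, Licensed): Service A can switch to Licensed (0 → 8). Not NE.
(Sports, Sports): Service A can switch to News (7 → 11). Not NE.
(News, Sports): Service A gets 11, best alternative 7; Service B gets 11, best alternative 10. No profitable deviation — NE.
(The remaining 8 profiles each have a profitable deviation by the same check.)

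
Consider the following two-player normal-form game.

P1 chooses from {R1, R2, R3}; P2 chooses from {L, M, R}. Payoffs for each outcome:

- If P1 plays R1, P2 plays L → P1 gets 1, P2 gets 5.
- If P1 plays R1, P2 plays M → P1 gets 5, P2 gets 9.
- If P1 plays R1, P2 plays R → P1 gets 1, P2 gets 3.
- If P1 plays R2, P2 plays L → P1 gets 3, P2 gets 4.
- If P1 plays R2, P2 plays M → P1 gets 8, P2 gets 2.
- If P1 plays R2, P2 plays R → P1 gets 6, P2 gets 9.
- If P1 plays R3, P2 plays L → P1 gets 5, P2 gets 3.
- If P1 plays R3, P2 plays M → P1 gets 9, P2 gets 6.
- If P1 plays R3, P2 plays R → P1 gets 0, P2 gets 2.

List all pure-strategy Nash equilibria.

(R1, L): P1 can switch to R2 (1 → 3). Not NE.
(R1, M): P1 can switch to R2 (5 → 8). Not NE.
(R1, R): P1 can switch to R2 (1 → 6). Not NE.
(R2, L): P1 can switch to R3 (3 → 5). Not NE.
(R2, M): P1 can switch to R3 (8 → 9). Not NE.
(R2, R): P1 gets 6, best alternative 1; P2 gets 9, best alternative 4. No profitable deviation — NE.
(R3, L): P2 can switch to M (3 → 6). Not NE.
(R3, M): P1 gets 9, best alternative 8; P2 gets 6, best alternative 3. No profitable deviation — NE.
(The remaining 1 profile has a profitable deviation by the same check.)

Pure-strategy Nash equilibria: (R2, R), (R3, M)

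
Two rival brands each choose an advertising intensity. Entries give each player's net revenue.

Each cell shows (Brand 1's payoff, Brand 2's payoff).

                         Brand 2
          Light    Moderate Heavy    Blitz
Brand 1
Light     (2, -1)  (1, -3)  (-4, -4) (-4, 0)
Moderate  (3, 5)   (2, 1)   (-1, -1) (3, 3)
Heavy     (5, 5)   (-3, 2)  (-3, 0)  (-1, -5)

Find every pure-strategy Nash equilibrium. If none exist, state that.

The unique pure-strategy Nash equilibrium is (Heavy, Light).

(Light, Light): Brand 1 can switch to Moderate (2 → 3). Not NE.
(Light, Moderate): Brand 1 can switch to Moderate (1 → 2). Not NE.
(Light, Heavy): Brand 1 can switch to Moderate (-4 → -1). Not NE.
(Light, Blitz): Brand 1 can switch to Moderate (-4 → 3). Not NE.
(Moderate, Light): Brand 1 can switch to Heavy (3 → 5). Not NE.
(Moderate, Moderate): Brand 2 can switch to Light (1 → 5). Not NE.
(Moderate, Heavy): Brand 2 can switch to Light (-1 → 5). Not NE.
(Moderate, Blitz): Brand 2 can switch to Light (3 → 5). Not NE.
(Heavy, Light): Brand 1 gets 5, best alternative 3; Brand 2 gets 5, best alternative 2. No profitable deviation — NE.
(The remaining 3 profiles each have a profitable deviation by the same check.)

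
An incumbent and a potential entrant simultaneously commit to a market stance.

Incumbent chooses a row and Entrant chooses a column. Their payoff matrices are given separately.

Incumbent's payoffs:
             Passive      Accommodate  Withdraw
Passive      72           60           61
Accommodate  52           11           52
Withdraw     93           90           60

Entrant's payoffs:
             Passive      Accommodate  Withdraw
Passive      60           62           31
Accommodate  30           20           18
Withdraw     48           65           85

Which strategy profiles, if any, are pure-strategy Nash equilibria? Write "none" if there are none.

(Passive, Passive): Incumbent can switch to Withdraw (72 → 93). Not NE.
(Passive, Accommodate): Incumbent can switch to Withdraw (60 → 90). Not NE.
(Passive, Withdraw): Entrant can switch to Passive (31 → 60). Not NE.
(Accommodate, Passive): Incumbent can switch to Passive (52 → 72). Not NE.
(Accommodate, Accommodate): Incumbent can switch to Passive (11 → 60). Not NE.
(Accommodate, Withdraw): Incumbent can switch to Passive (52 → 61). Not NE.
(Withdraw, Passive): Entrant can switch to Accommodate (48 → 65). Not NE.
(Withdraw, Accommodate): Entrant can switch to Withdraw (65 → 85). Not NE.
(Withdraw, Withdraw): Incumbent can switch to Passive (60 → 61). Not NE.

No pure-strategy Nash equilibrium.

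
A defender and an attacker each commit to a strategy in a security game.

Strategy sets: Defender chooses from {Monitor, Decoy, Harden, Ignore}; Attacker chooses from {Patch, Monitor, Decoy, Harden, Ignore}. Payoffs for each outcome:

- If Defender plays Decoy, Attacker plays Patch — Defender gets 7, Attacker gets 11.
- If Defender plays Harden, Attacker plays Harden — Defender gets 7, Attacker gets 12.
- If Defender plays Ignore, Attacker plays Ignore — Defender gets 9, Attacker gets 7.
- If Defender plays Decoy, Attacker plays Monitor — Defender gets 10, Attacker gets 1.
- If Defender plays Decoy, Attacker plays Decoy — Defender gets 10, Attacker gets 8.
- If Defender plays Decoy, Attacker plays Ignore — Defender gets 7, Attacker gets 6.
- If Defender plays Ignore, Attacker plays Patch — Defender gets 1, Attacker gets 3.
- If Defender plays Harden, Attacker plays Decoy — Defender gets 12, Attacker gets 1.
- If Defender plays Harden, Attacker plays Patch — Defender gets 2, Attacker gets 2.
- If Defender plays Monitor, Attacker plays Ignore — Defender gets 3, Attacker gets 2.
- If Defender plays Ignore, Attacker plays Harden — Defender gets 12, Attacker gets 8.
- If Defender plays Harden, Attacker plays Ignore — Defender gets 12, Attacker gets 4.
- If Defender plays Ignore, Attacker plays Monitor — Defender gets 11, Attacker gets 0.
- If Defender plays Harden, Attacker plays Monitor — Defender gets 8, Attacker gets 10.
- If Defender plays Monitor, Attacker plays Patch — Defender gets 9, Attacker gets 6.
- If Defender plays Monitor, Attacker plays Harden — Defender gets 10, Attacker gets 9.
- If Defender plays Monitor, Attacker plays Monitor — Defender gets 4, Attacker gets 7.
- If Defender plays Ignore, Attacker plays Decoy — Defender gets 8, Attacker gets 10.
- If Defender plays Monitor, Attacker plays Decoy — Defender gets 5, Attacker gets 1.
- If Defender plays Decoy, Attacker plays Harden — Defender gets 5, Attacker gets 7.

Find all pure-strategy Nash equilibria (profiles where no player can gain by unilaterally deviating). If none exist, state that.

none

Defender against Patch: payoffs 9, 7, 2, 1 → best response Monitor.
Defender against Monitor: payoffs 4, 10, 8, 11 → best response Ignore.
Defender against Decoy: payoffs 5, 10, 12, 8 → best response Harden.
Defender against Harden: payoffs 10, 5, 7, 12 → best response Ignore.
Defender against Ignore: payoffs 3, 7, 12, 9 → best response Harden.
Attacker against Monitor: payoffs 6, 7, 1, 9, 2 → best response Harden.
Attacker against Decoy: payoffs 11, 1, 8, 7, 6 → best response Patch.
Attacker against Harden: payoffs 2, 10, 1, 12, 4 → best response Harden.
Attacker against Ignore: payoffs 3, 0, 10, 8, 7 → best response Decoy.
No profile is a mutual best response for all players.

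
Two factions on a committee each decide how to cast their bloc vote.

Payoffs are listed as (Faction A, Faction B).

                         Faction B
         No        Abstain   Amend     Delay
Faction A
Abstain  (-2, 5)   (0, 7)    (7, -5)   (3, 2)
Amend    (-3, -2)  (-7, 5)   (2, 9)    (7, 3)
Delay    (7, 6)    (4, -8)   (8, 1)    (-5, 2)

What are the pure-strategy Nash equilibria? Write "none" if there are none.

Faction A against No: payoffs -2, -3, 7 → best response Delay.
Faction A against Abstain: payoffs 0, -7, 4 → best response Delay.
Faction A against Amend: payoffs 7, 2, 8 → best response Delay.
Faction A against Delay: payoffs 3, 7, -5 → best response Amend.
Faction B against Abstain: payoffs 5, 7, -5, 2 → best response Abstain.
Faction B against Amend: payoffs -2, 5, 9, 3 → best response Amend.
Faction B against Delay: payoffs 6, -8, 1, 2 → best response No.
Mutual best responses: (Delay, No).

The unique pure-strategy Nash equilibrium is (Delay, No).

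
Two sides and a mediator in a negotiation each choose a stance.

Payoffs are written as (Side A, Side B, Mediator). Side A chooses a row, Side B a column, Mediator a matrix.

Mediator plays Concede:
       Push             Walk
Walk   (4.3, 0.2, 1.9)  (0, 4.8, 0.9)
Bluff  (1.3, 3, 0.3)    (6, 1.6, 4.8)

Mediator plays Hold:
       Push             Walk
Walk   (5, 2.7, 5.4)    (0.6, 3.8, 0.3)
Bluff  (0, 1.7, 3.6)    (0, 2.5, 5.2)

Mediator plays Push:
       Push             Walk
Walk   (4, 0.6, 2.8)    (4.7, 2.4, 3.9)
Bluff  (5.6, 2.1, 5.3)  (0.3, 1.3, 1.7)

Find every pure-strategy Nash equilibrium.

Side A against (Push, Concede): payoffs 4.3, 1.3 → best response Walk.
Side A against (Push, Hold): payoffs 5, 0 → best response Walk.
Side A against (Push, Push): payoffs 4, 5.6 → best response Bluff.
Side A against (Walk, Concede): payoffs 0, 6 → best response Bluff.
Side A against (Walk, Hold): payoffs 0.6, 0 → best response Walk.
Side A against (Walk, Push): payoffs 4.7, 0.3 → best response Walk.
Side B against (Walk, Concede): payoffs 0.2, 4.8 → best response Walk.
Side B against (Walk, Hold): payoffs 2.7, 3.8 → best response Walk.
Side B against (Walk, Push): payoffs 0.6, 2.4 → best response Walk.
Side B against (Bluff, Concede): payoffs 3, 1.6 → best response Push.
Side B against (Bluff, Hold): payoffs 1.7, 2.5 → best response Walk.
Side B against (Bluff, Push): payoffs 2.1, 1.3 → best response Push.
Mediator against (Walk, Push): payoffs 1.9, 5.4, 2.8 → best response Hold.
Mediator against (Walk, Walk): payoffs 0.9, 0.3, 3.9 → best response Push.
Mediator against (Bluff, Push): payoffs 0.3, 3.6, 5.3 → best response Push.
Mediator against (Bluff, Walk): payoffs 4.8, 5.2, 1.7 → best response Hold.
Mutual best responses: (Walk, Walk, Push); (Bluff, Push, Push).

Pure-strategy Nash equilibria: (Walk, Walk, Push) and (Bluff, Push, Push)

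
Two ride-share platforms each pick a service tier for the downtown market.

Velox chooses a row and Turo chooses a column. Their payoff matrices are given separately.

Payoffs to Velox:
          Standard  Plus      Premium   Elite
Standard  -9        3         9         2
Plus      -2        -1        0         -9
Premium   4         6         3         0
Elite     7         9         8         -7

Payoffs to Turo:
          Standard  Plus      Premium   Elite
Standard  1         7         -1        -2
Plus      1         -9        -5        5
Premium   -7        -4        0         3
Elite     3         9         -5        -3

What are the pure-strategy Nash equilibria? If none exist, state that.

Pure NE: (Elite, Plus)

Check each profile: it is a Nash equilibrium iff no player can strictly gain by switching unilaterally.
(Standard, Standard): Velox can switch to Plus (-9 → -2). Not NE.
(Standard, Plus): Velox can switch to Premium (3 → 6). Not NE.
(Standard, Premium): Turo can switch to Standard (-1 → 1). Not NE.
(Standard, Elite): Turo can switch to Standard (-2 → 1). Not NE.
(Plus, Standard): Velox can switch to Premium (-2 → 4). Not NE.
(Plus, Plus): Velox can switch to Standard (-1 → 3). Not NE.
(Plus, Premium): Velox can switch to Standard (0 → 9). Not NE.
(Plus, Elite): Velox can switch to Standard (-9 → 2). Not NE.
(Premium, Standard): Velox can switch to Elite (4 → 7). Not NE.
(Premium, Plus): Velox can switch to Elite (6 → 9). Not NE.
(Premium, Premium): Velox can switch to Standard (3 → 9). Not NE.
(Premium, Elite): Velox can switch to Standard (0 → 2). Not NE.
(Elite, Plus): Velox gets 9, best alternative 6; Turo gets 9, best alternative 3. No profitable deviation — NE.
(The remaining 3 profiles each have a profitable deviation by the same check.)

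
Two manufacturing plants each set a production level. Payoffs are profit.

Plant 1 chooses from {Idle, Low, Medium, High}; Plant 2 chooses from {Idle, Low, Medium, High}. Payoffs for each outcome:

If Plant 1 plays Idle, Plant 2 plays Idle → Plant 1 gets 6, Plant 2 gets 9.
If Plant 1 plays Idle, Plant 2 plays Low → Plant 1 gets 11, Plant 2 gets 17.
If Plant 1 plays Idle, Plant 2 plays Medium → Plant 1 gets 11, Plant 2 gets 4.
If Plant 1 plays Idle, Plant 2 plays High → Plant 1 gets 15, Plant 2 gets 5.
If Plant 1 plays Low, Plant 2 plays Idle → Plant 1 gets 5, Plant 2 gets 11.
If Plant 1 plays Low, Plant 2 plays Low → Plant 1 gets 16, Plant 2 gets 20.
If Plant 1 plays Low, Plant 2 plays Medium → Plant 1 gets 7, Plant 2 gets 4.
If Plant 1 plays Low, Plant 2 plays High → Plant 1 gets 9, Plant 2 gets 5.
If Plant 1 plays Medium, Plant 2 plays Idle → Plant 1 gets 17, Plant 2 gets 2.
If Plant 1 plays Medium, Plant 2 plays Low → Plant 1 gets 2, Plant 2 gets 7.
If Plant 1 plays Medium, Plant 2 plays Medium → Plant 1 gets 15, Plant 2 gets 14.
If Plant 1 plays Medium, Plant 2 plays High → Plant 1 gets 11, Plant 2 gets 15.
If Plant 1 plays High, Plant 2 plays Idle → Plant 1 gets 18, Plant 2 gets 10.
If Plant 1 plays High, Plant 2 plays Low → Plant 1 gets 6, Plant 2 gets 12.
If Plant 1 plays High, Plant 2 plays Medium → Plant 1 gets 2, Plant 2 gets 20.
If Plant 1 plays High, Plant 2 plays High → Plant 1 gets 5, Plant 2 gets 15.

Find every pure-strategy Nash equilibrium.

(Low, Low)

Plant 1 against Idle: payoffs 6, 5, 17, 18 → best response High.
Plant 1 against Low: payoffs 11, 16, 2, 6 → best response Low.
Plant 1 against Medium: payoffs 11, 7, 15, 2 → best response Medium.
Plant 1 against High: payoffs 15, 9, 11, 5 → best response Idle.
Plant 2 against Idle: payoffs 9, 17, 4, 5 → best response Low.
Plant 2 against Low: payoffs 11, 20, 4, 5 → best response Low.
Plant 2 against Medium: payoffs 2, 7, 14, 15 → best response High.
Plant 2 against High: payoffs 10, 12, 20, 15 → best response Medium.
Mutual best responses: (Low, Low).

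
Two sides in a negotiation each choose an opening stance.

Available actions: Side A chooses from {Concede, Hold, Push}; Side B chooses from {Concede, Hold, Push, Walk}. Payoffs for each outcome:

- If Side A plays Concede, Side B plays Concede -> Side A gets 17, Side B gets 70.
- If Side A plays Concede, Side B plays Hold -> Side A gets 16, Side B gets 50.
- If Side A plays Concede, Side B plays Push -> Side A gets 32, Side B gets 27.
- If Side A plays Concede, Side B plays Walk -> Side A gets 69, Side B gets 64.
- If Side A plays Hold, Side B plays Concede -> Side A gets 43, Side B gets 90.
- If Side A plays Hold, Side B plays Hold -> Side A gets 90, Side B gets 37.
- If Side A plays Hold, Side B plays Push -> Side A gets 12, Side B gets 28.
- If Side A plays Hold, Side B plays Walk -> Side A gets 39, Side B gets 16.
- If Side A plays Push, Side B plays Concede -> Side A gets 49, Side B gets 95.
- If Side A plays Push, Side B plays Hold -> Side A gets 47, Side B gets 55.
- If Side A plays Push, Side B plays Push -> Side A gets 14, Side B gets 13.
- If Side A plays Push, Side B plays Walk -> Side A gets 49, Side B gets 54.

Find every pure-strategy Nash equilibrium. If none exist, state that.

Side A against Concede: payoffs 17, 43, 49 → best response Push.
Side A against Hold: payoffs 16, 90, 47 → best response Hold.
Side A against Push: payoffs 32, 12, 14 → best response Concede.
Side A against Walk: payoffs 69, 39, 49 → best response Concede.
Side B against Concede: payoffs 70, 50, 27, 64 → best response Concede.
Side B against Hold: payoffs 90, 37, 28, 16 → best response Concede.
Side B against Push: payoffs 95, 55, 13, 54 → best response Concede.
Mutual best responses: (Push, Concede).

The unique pure-strategy Nash equilibrium is (Push, Concede).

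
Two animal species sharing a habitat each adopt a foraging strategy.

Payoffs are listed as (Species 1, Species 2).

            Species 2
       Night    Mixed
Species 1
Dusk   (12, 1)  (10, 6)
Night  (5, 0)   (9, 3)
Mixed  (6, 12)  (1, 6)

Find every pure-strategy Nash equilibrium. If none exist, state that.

(Dusk, Night): Species 2 can switch to Mixed (1 → 6). Not NE.
(Dusk, Mixed): Species 1 gets 10, best alternative 9; Species 2 gets 6, best alternative 1. No profitable deviation — NE.
(Night, Night): Species 1 can switch to Dusk (5 → 12). Not NE.
(Night, Mixed): Species 1 can switch to Dusk (9 → 10). Not NE.
(Mixed, Night): Species 1 can switch to Dusk (6 → 12). Not NE.
(Mixed, Mixed): Species 1 can switch to Dusk (1 → 10). Not NE.

The unique pure-strategy Nash equilibrium is (Dusk, Mixed).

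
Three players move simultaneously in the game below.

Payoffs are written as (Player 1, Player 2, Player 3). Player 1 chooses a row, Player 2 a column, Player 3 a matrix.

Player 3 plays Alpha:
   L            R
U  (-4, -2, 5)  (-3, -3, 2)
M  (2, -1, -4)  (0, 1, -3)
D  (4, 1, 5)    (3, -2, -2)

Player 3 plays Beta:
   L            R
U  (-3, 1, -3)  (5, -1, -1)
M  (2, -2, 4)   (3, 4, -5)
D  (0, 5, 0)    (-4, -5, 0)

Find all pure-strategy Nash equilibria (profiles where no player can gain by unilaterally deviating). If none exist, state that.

For each player, find the best response to each opponent profile; mutual best responses are the pure NE.
Player 1 against (L, Alpha): payoffs -4, 2, 4 → best response D.
Player 1 against (L, Beta): payoffs -3, 2, 0 → best response M.
Player 1 against (R, Alpha): payoffs -3, 0, 3 → best response D.
Player 1 against (R, Beta): payoffs 5, 3, -4 → best response U.
Player 2 against (U, Alpha): payoffs -2, -3 → best response L.
Player 2 against (U, Beta): payoffs 1, -1 → best response L.
Player 2 against (M, Alpha): payoffs -1, 1 → best response R.
Player 2 against (M, Beta): payoffs -2, 4 → best response R.
Player 2 against (D, Alpha): payoffs 1, -2 → best response L.
Player 2 against (D, Beta): payoffs 5, -5 → best response L.
Player 3 against (U, L): payoffs 5, -3 → best response Alpha.
Player 3 against (U, R): payoffs 2, -1 → best response Alpha.
Player 3 against (M, L): payoffs -4, 4 → best response Beta.
Player 3 against (M, R): payoffs -3, -5 → best response Alpha.
Player 3 against (D, L): payoffs 5, 0 → best response Alpha.
Player 3 against (D, R): payoffs -2, 0 → best response Beta.
Mutual best responses: (D, L, Alpha).

(D, L, Alpha)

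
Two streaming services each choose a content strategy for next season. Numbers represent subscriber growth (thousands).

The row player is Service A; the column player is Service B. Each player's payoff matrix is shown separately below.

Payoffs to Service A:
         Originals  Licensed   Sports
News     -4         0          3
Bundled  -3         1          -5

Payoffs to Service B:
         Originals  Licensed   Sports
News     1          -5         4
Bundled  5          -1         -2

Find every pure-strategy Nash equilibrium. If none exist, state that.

(News, Originals): Service A can switch to Bundled (-4 → -3). Not NE.
(News, Licensed): Service A can switch to Bundled (0 → 1). Not NE.
(News, Sports): Service A gets 3, best alternative -5; Service B gets 4, best alternative 1. No profitable deviation — NE.
(Bundled, Originals): Service A gets -3, best alternative -4; Service B gets 5, best alternative -1. No profitable deviation — NE.
(Bundled, Licensed): Service B can switch to Originals (-1 → 5). Not NE.
(Bundled, Sports): Service A can switch to News (-5 → 3). Not NE.

Pure-strategy Nash equilibria: (News, Sports); (Bundled, Originals)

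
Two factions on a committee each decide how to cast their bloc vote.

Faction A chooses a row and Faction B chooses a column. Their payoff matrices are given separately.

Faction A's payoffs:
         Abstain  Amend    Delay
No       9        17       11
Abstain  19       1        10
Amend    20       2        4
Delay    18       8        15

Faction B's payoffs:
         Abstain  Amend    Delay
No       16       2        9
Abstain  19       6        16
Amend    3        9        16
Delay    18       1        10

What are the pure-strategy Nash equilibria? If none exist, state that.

Faction A against Abstain: payoffs 9, 19, 20, 18 → best response Amend.
Faction A against Amend: payoffs 17, 1, 2, 8 → best response No.
Faction A against Delay: payoffs 11, 10, 4, 15 → best response Delay.
Faction B against No: payoffs 16, 2, 9 → best response Abstain.
Faction B against Abstain: payoffs 19, 6, 16 → best response Abstain.
Faction B against Amend: payoffs 3, 9, 16 → best response Delay.
Faction B against Delay: payoffs 18, 1, 10 → best response Abstain.
No profile is a mutual best response for all players.

There is no pure-strategy Nash equilibrium.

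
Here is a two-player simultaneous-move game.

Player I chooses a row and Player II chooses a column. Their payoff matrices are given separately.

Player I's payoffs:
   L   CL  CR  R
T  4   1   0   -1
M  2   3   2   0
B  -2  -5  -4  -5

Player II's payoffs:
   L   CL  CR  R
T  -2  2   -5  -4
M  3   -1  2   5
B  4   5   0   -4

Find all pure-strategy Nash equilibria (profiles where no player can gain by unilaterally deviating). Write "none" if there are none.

For each player, find the best response to each opponent profile; mutual best responses are the pure NE.
Player I against L: payoffs 4, 2, -2 → best response T.
Player I against CL: payoffs 1, 3, -5 → best response M.
Player I against CR: payoffs 0, 2, -4 → best response M.
Player I against R: payoffs -1, 0, -5 → best response M.
Player II against T: payoffs -2, 2, -5, -4 → best response CL.
Player II against M: payoffs 3, -1, 2, 5 → best response R.
Player II against B: payoffs 4, 5, 0, -4 → best response CL.
Mutual best responses: (M, R).

(M, R)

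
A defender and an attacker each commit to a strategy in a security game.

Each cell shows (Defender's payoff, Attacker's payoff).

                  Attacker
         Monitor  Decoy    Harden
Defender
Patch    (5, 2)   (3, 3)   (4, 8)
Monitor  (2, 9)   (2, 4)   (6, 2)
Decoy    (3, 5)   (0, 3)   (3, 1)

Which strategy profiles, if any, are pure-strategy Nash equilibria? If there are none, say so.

none

For each strategy profile, look for a profitable unilateral deviation.
(Patch, Monitor): Attacker can switch to Decoy (2 → 3). Not NE.
(Patch, Decoy): Attacker can switch to Harden (3 → 8). Not NE.
(Patch, Harden): Defender can switch to Monitor (4 → 6). Not NE.
(Monitor, Monitor): Defender can switch to Patch (2 → 5). Not NE.
(Monitor, Decoy): Defender can switch to Patch (2 → 3). Not NE.
(Monitor, Harden): Attacker can switch to Monitor (2 → 9). Not NE.
(Decoy, Monitor): Defender can switch to Patch (3 → 5). Not NE.
(Decoy, Decoy): Defender can switch to Patch (0 → 3). Not NE.
(Decoy, Harden): Defender can switch to Patch (3 → 4). Not NE.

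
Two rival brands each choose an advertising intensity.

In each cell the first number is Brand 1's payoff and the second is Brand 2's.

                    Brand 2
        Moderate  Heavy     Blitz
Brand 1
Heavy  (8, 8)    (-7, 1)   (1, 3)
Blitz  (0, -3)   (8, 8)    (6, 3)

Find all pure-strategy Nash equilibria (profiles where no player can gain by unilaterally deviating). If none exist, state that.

(Heavy, Moderate); (Blitz, Heavy)

Brand 1 against Moderate: payoffs 8, 0 → best response Heavy.
Brand 1 against Heavy: payoffs -7, 8 → best response Blitz.
Brand 1 against Blitz: payoffs 1, 6 → best response Blitz.
Brand 2 against Heavy: payoffs 8, 1, 3 → best response Moderate.
Brand 2 against Blitz: payoffs -3, 8, 3 → best response Heavy.
Mutual best responses: (Heavy, Moderate); (Blitz, Heavy).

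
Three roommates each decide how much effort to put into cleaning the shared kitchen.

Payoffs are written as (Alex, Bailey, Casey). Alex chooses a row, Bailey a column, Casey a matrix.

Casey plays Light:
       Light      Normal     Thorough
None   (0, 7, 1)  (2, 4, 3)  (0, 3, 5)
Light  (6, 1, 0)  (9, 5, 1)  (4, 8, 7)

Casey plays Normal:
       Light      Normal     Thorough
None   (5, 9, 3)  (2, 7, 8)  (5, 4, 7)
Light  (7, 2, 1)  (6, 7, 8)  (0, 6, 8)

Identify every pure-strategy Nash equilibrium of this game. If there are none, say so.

Alex against (Light, Light): payoffs 0, 6 → best response Light.
Alex against (Light, Normal): payoffs 5, 7 → best response Light.
Alex against (Normal, Light): payoffs 2, 9 → best response Light.
Alex against (Normal, Normal): payoffs 2, 6 → best response Light.
Alex against (Thorough, Light): payoffs 0, 4 → best response Light.
Alex against (Thorough, Normal): payoffs 5, 0 → best response None.
Bailey against (None, Light): payoffs 7, 4, 3 → best response Light.
Bailey against (None, Normal): payoffs 9, 7, 4 → best response Light.
Bailey against (Light, Light): payoffs 1, 5, 8 → best response Thorough.
Bailey against (Light, Normal): payoffs 2, 7, 6 → best response Normal.
Casey against (None, Light): payoffs 1, 3 → best response Normal.
Casey against (None, Normal): payoffs 3, 8 → best response Normal.
Casey against (None, Thorough): payoffs 5, 7 → best response Normal.
Casey against (Light, Light): payoffs 0, 1 → best response Normal.
Casey against (Light, Normal): payoffs 1, 8 → best response Normal.
Casey against (Light, Thorough): payoffs 7, 8 → best response Normal.
Mutual best responses: (Light, Normal, Normal).

(Light, Normal, Normal)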